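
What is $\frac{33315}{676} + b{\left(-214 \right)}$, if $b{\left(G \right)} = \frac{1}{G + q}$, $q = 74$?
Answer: $\frac{291464}{5915} \approx 49.275$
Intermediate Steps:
$b{\left(G \right)} = \frac{1}{74 + G}$ ($b{\left(G \right)} = \frac{1}{G + 74} = \frac{1}{74 + G}$)
$\frac{33315}{676} + b{\left(-214 \right)} = \frac{33315}{676} + \frac{1}{74 - 214} = 33315 \cdot \frac{1}{676} + \frac{1}{-140} = \frac{33315}{676} - \frac{1}{140} = \frac{291464}{5915}$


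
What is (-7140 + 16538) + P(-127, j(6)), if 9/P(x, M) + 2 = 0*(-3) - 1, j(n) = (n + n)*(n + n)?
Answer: 9395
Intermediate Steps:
j(n) = 4*n² (j(n) = (2*n)*(2*n) = 4*n²)
P(x, M) = -3 (P(x, M) = 9/(-2 + (0*(-3) - 1)) = 9/(-2 + (0 - 1)) = 9/(-2 - 1) = 9/(-3) = 9*(-⅓) = -3)
(-7140 + 16538) + P(-127, j(6)) = (-7140 + 16538) - 3 = 9398 - 3 = 9395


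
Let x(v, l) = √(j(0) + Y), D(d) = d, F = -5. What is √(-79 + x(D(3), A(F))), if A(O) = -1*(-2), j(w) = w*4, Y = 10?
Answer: √(-79 + √10) ≈ 8.7085*I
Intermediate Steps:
j(w) = 4*w
A(O) = 2
x(v, l) = √10 (x(v, l) = √(4*0 + 10) = √(0 + 10) = √10)
√(-79 + x(D(3), A(F))) = √(-79 + √10)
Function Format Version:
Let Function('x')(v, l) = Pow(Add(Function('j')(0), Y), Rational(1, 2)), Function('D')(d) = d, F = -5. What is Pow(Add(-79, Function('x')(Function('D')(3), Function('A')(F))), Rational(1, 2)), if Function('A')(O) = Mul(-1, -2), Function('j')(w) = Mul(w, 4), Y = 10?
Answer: Pow(Add(-79, Pow(10, Rational(1, 2))), Rational(1, 2)) ≈ Mul(8.7085, I)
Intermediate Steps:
Function('j')(w) = Mul(4, w)
Function('A')(O) = 2
Function('x')(v, l) = Pow(10, Rational(1, 2)) (Function('x')(v, l) = Pow(Add(Mul(4, 0), 10), Rational(1, 2)) = Pow(Add(0, 10), Rational(1, 2)) = Pow(10, Rational(1, 2)))
Pow(Add(-79, Function('x')(Function('D')(3), Function('A')(F))), Rational(1, 2)) = Pow(Add(-79, Pow(10, Rational(1, 2))), Rational(1, 2))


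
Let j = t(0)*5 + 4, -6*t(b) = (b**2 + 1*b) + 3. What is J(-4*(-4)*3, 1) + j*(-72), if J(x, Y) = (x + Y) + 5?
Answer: -54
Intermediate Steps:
t(b) = -1/2 - b/6 - b**2/6 (t(b) = -((b**2 + 1*b) + 3)/6 = -((b**2 + b) + 3)/6 = -((b + b**2) + 3)/6 = -(3 + b + b**2)/6 = -1/2 - b/6 - b**2/6)
J(x, Y) = 5 + Y + x (J(x, Y) = (Y + x) + 5 = 5 + Y + x)
j = 3/2 (j = (-1/2 - 1/6*0 - 1/6*0**2)*5 + 4 = (-1/2 + 0 - 1/6*0)*5 + 4 = (-1/2 + 0 + 0)*5 + 4 = -1/2*5 + 4 = -5/2 + 4 = 3/2 ≈ 1.5000)
J(-4*(-4)*3, 1) + j*(-72) = (5 + 1 - 4*(-4)*3) + (3/2)*(-72) = (5 + 1 + 16*3) - 108 = (5 + 1 + 48) - 108 = 54 - 108 = -54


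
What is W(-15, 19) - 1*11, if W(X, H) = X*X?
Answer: 214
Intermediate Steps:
W(X, H) = X²
W(-15, 19) - 1*11 = (-15)² - 1*11 = 225 - 11 = 214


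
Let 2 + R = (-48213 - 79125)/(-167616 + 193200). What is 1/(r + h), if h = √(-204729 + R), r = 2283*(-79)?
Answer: -256347416/46234341905581 - 2*I*√930611824662/138703025716743 ≈ -5.5445e-6 - 1.391e-8*I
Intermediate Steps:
R = -29751/4264 (R = -2 + (-48213 - 79125)/(-167616 + 193200) = -2 - 127338/25584 = -2 - 127338*1/25584 = -2 - 21223/4264 = -29751/4264 ≈ -6.9772)
r = -180357
h = I*√930611824662/2132 (h = √(-204729 - 29751/4264) = √(-872994207/4264) = I*√930611824662/2132 ≈ 452.48*I)
1/(r + h) = 1/(-180357 + I*√930611824662/2132)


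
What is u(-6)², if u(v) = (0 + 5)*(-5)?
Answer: 625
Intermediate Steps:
u(v) = -25 (u(v) = 5*(-5) = -25)
u(-6)² = (-25)² = 625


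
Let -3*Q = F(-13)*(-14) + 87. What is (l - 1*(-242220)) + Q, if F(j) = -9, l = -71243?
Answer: 170906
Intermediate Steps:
Q = -71 (Q = -(-9*(-14) + 87)/3 = -(126 + 87)/3 = -⅓*213 = -71)
(l - 1*(-242220)) + Q = (-71243 - 1*(-242220)) - 71 = (-71243 + 242220) - 71 = 170977 - 71 = 170906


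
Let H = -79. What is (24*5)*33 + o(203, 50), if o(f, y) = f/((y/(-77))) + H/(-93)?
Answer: 16964267/4650 ≈ 3648.2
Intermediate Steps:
o(f, y) = 79/93 - 77*f/y (o(f, y) = f/((y/(-77))) - 79/(-93) = f/((y*(-1/77))) - 79*(-1/93) = f/((-y/77)) + 79/93 = f*(-77/y) + 79/93 = -77*f/y + 79/93 = 79/93 - 77*f/y)
(24*5)*33 + o(203, 50) = (24*5)*33 + (79/93 - 77*203/50) = 120*33 + (79/93 - 77*203*1/50) = 3960 + (79/93 - 15631/50) = 3960 - 1449733/4650 = 16964267/4650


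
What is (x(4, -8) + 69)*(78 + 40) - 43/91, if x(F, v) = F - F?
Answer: 740879/91 ≈ 8141.5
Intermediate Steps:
x(F, v) = 0
(x(4, -8) + 69)*(78 + 40) - 43/91 = (0 + 69)*(78 + 40) - 43/91 = 69*118 - 43*1/91 = 8142 - 43/91 = 740879/91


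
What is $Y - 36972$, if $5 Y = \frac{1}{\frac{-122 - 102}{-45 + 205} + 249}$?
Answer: $- \frac{45771335}{1238} \approx -36972.0$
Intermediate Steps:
$Y = \frac{1}{1238}$ ($Y = \frac{1}{5 \left(\frac{-122 - 102}{-45 + 205} + 249\right)} = \frac{1}{5 \left(- \frac{224}{160} + 249\right)} = \frac{1}{5 \left(\left(-224\right) \frac{1}{160} + 249\right)} = \frac{1}{5 \left(- \frac{7}{5} + 249\right)} = \frac{1}{5 \cdot \frac{1238}{5}} = \frac{1}{5} \cdot \frac{5}{1238} = \frac{1}{1238} \approx 0.00080775$)
$Y - 36972 = \frac{1}{1238} - 36972 = - \frac{45771335}{1238}$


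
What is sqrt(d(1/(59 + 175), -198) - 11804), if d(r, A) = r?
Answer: I*sqrt(71815510)/78 ≈ 108.65*I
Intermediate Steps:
sqrt(d(1/(59 + 175), -198) - 11804) = sqrt(1/(59 + 175) - 11804) = sqrt(1/234 - 11804) = sqrt(-2762135/234) = I*sqrt(71815510)/78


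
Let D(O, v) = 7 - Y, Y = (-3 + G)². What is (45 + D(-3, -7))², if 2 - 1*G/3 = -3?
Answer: 8464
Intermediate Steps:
G = 15 (G = 6 - 3*(-3) = 6 + 9 = 15)
Y = 144 (Y = (-3 + 15)² = 12² = 144)
D(O, v) = -137 (D(O, v) = 7 - 1*144 = 7 - 144 = -137)
(45 + D(-3, -7))² = (45 - 137)² = (-92)² = 8464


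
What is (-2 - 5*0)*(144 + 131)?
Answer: -550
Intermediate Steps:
(-2 - 5*0)*(144 + 131) = (-2 + 0)*275 = -2*275 = -550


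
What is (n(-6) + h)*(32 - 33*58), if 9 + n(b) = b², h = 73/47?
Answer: -2525644/47 ≈ -53737.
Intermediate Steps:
h = 73/47 (h = 73*(1/47) = 73/47 ≈ 1.5532)
n(b) = -9 + b²
(n(-6) + h)*(32 - 33*58) = ((-9 + (-6)²) + 73/47)*(32 - 33*58) = ((-9 + 36) + 73/47)*(32 - 1914) = (27 + 73/47)*(-1882) = (1342/47)*(-1882) = -2525644/47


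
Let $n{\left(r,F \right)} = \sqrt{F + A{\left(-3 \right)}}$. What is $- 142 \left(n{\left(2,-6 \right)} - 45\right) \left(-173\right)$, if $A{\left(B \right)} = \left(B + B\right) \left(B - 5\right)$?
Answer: $-1105470 + 24566 \sqrt{42} \approx -9.4626 \cdot 10^{5}$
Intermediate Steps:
$A{\left(B \right)} = 2 B \left(-5 + B\right)$
$n{\left(r,F \right)} = \sqrt{48 + F}$ ($n{\left(r,F \right)} = \sqrt{F + 2 \left(-3\right) \left(-5 - 3\right)} = \sqrt{F + 2 \left(-3\right) \left(-8\right)} = \sqrt{F + 48} = \sqrt{48 + F}$)
$- 142 \left(n{\left(2,-6 \right)} - 45\right) \left(-173\right) = - 142 \left(\sqrt{48 - 6} - 45\right) \left(-173\right) = - 142 \left(\sqrt{42} - 45\right) \left(-173\right) = - 142 \left(-45 + \sqrt{42}\right) \left(-173\right) = \left(6390 - 142 \sqrt{42}\right) \left(-173\right) = -1105470 + 24566 \sqrt{42}$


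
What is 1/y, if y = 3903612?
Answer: 1/3903612 ≈ 2.5617e-7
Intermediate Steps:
1/y = 1/3903612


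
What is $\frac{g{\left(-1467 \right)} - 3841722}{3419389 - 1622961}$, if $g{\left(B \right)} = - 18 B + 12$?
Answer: $- \frac{953826}{449107} \approx -2.1238$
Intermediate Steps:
$g{\left(B \right)} = 12 - 18 B$
$\frac{g{\left(-1467 \right)} - 3841722}{3419389 - 1622961} = \frac{\left(12 - -26406\right) - 3841722}{3419389 - 1622961} = \frac{\left(12 + 26406\right) - 3841722}{1796428} = \left(26418 - 3841722\right) \frac{1}{1796428} = \left(-3815304\right) \frac{1}{1796428} = - \frac{953826}{449107}$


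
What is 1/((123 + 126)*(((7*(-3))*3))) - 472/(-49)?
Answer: 1057745/109809 ≈ 9.6326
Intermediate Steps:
1/((123 + 126)*(((7*(-3))*3))) - 472/(-49) = 1/(249*((-21*3))) - 472*(-1/49) = (1/249)/(-63) + 472/49 = (1/249)*(-1/63) + 472/49 = -1/15687 + 472/49 = 1057745/109809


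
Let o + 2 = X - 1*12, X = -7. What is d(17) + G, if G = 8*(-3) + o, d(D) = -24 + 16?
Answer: -53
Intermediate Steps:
d(D) = -8
o = -21 (o = -2 + (-7 - 1*12) = -2 + (-7 - 12) = -2 - 19 = -21)
G = -45 (G = 8*(-3) - 21 = -24 - 21 = -45)
d(17) + G = -8 - 45 = -53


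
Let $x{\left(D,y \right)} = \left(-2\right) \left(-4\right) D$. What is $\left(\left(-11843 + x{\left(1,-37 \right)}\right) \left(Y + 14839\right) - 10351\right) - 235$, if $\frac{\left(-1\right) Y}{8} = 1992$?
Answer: $12972409$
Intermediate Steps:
$x{\left(D,y \right)} = 8 D$
$Y = -15936$ ($Y = \left(-8\right) 1992 = -15936$)
$\left(\left(-11843 + x{\left(1,-37 \right)}\right) \left(Y + 14839\right) - 10351\right) - 235 = \left(\left(-11843 + 8 \cdot 1\right) \left(-15936 + 14839\right) - 10351\right) - 235 = \left(\left(-11843 + 8\right) \left(-1097\right) - 10351\right) - 235 = \left(\left(-11835\right) \left(-1097\right) - 10351\right) - 235 = \left(12982995 - 10351\right) - 235 = 12972644 - 235 = 12972409$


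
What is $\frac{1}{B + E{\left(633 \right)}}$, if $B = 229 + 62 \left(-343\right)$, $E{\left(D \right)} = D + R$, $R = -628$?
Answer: $- \frac{1}{21032} \approx -4.7547 \cdot 10^{-5}$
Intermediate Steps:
$E{\left(D \right)} = -628 + D$ ($E{\left(D \right)} = D - 628 = -628 + D$)
$B = -21037$ ($B = 229 - 21266 = -21037$)
$\frac{1}{B + E{\left(633 \right)}} = \frac{1}{-21037 + \left(-628 + 633\right)} = \frac{1}{-21037 + 5} = \frac{1}{-21032} = - \frac{1}{21032}$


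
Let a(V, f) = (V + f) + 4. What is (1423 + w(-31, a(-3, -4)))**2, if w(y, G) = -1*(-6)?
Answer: 2042041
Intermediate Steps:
a(V, f) = 4 + V + f
w(y, G) = 6
(1423 + w(-31, a(-3, -4)))**2 = (1423 + 6)**2 = 1429**2 = 2042041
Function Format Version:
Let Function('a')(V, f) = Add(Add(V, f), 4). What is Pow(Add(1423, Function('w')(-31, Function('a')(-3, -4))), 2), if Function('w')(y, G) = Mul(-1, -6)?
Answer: 2042041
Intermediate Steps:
Function('a')(V, f) = Add(4, V, f)
Function('w')(y, G) = 6
Pow(Add(1423, Function('w')(-31, Function('a')(-3, -4))), 2) = Pow(Add(1423, 6), 2) = Pow(1429, 2) = 2042041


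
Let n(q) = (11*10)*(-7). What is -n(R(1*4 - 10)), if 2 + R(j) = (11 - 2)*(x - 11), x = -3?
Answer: 770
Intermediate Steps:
R(j) = -128 (R(j) = -2 + (11 - 2)*(-3 - 11) = -2 + 9*(-14) = -2 - 126 = -128)
n(q) = -770 (n(q) = 110*(-7) = -770)
-n(R(1*4 - 10)) = -1*(-770) = 770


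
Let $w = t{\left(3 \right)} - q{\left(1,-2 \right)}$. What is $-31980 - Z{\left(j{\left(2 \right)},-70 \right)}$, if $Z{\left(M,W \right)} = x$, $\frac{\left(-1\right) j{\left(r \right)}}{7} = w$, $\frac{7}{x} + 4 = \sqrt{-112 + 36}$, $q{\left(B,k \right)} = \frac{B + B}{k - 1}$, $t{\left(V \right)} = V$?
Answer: $- \frac{735533}{23} + \frac{7 i \sqrt{19}}{46} \approx -31980.0 + 0.66331 i$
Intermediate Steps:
$q{\left(B,k \right)} = \frac{2 B}{-1 + k}$
$x = \frac{7}{-4 + 2 i \sqrt{19}}$ ($x = \frac{7}{-4 + \sqrt{-112 + 36}} = \frac{7}{-4 + \sqrt{-76}} = \frac{7}{-4 + 2 i \sqrt{19}} \approx -0.30435 - 0.66331 i$)
$w = \frac{11}{3}$ ($w = 3 - 2 \cdot 1 \frac{1}{-1 - 2} = 3 - 2 \cdot 1 \frac{1}{-3} = 3 - 2 \cdot 1 \left(- \frac{1}{3}\right) = 3 - - \frac{2}{3} = 3 + \frac{2}{3} = \frac{11}{3} \approx 3.6667$)
$j{\left(r \right)} = - \frac{77}{3}$ ($j{\left(r \right)} = \left(-7\right) \frac{11}{3} = - \frac{77}{3}$)
$Z{\left(M,W \right)} = - \frac{7}{23} - \frac{7 i \sqrt{19}}{46}$
$-31980 - Z{\left(j{\left(2 \right)},-70 \right)} = -31980 - \left(- \frac{7}{23} - \frac{7 i \sqrt{19}}{46}\right) = -31980 + \left(\frac{7}{23} + \frac{7 i \sqrt{19}}{46}\right) = - \frac{735533}{23} + \frac{7 i \sqrt{19}}{46}$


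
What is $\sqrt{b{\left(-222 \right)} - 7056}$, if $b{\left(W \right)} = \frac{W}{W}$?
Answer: $i \sqrt{7055} \approx 83.994 i$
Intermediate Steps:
$b{\left(W \right)} = 1$
$\sqrt{b{\left(-222 \right)} - 7056} = \sqrt{1 - 7056} = \sqrt{-7055} = i \sqrt{7055}$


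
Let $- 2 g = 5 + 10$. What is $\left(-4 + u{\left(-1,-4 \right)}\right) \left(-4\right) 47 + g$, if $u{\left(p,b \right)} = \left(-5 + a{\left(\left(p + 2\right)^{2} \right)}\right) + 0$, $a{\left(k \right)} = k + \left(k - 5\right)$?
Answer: $\frac{4497}{2} \approx 2248.5$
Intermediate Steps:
$a{\left(k \right)} = -5 + 2 k$ ($a{\left(k \right)} = k + \left(k - 5\right) = k + \left(-5 + k\right) = -5 + 2 k$)
$u{\left(p,b \right)} = -10 + 2 \left(2 + p\right)^{2}$ ($u{\left(p,b \right)} = \left(-5 + \left(-5 + 2 \left(p + 2\right)^{2}\right)\right) + 0 = \left(-5 + \left(-5 + 2 \left(2 + p\right)^{2}\right)\right) + 0 = \left(-10 + 2 \left(2 + p\right)^{2}\right) + 0 = -10 + 2 \left(2 + p\right)^{2}$)
$g = - \frac{15}{2}$ ($g = - \frac{5 + 10}{2} = \left(- \frac{1}{2}\right) 15 = - \frac{15}{2} \approx -7.5$)
$\left(-4 + u{\left(-1,-4 \right)}\right) \left(-4\right) 47 + g = \left(-4 - \left(10 - 2 \left(2 - 1\right)^{2}\right)\right) \left(-4\right) 47 - \frac{15}{2} = \left(-4 - \left(10 - 2 \cdot 1^{2}\right)\right) \left(-4\right) 47 - \frac{15}{2} = \left(-4 + \left(-10 + 2 \cdot 1\right)\right) \left(-4\right) 47 - \frac{15}{2} = \left(-4 + \left(-10 + 2\right)\right) \left(-4\right) 47 - \frac{15}{2} = \left(-4 - 8\right) \left(-4\right) 47 - \frac{15}{2} = \left(-12\right) \left(-4\right) 47 - \frac{15}{2} = 48 \cdot 47 - \frac{15}{2} = 2256 - \frac{15}{2} = \frac{4497}{2}$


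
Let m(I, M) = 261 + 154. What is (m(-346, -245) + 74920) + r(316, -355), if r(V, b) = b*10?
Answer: 71785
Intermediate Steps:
r(V, b) = 10*b
m(I, M) = 415
(m(-346, -245) + 74920) + r(316, -355) = (415 + 74920) + 10*(-355) = 75335 - 3550 = 71785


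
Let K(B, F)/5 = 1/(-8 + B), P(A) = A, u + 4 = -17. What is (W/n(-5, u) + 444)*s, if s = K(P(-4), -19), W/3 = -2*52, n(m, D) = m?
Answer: -211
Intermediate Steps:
u = -21 (u = -4 - 17 = -21)
W = -312 (W = 3*(-2*52) = 3*(-104) = -312)
K(B, F) = 5/(-8 + B)
s = -5/12 (s = 5/(-8 - 4) = 5/(-12) = 5*(-1/12) = -5/12 ≈ -0.41667)
(W/n(-5, u) + 444)*s = (-312/(-5) + 444)*(-5/12) = (-312*(-⅕) + 444)*(-5/12) = (312/5 + 444)*(-5/12) = (2532/5)*(-5/12) = -211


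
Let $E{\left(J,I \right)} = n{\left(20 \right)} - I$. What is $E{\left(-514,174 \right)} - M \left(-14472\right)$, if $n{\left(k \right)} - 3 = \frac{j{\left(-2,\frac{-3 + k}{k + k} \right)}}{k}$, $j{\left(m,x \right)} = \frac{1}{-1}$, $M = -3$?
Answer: $- \frac{871741}{20} \approx -43587.0$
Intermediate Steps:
$j{\left(m,x \right)} = -1$
$n{\left(k \right)} = 3 - \frac{1}{k}$
$E{\left(J,I \right)} = \frac{59}{20} - I$ ($E{\left(J,I \right)} = \left(3 - \frac{1}{20}\right) - I = \frac{59}{20} - I$)
$E{\left(-514,174 \right)} - M \left(-14472\right) = \left(\frac{59}{20} - 174\right) - \left(-3\right) \left(-14472\right) = \left(\frac{59}{20} - 174\right) - 43416 = - \frac{3421}{20} - 43416 = - \frac{871741}{20}$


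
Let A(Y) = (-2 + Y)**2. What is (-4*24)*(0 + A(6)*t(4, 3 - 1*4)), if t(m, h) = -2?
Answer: 3072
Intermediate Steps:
(-4*24)*(0 + A(6)*t(4, 3 - 1*4)) = (-4*24)*(0 + (-2 + 6)**2*(-2)) = -96*(0 + 4**2*(-2)) = -96*(0 + 16*(-2)) = -96*(0 - 32) = -96*(-32) = 3072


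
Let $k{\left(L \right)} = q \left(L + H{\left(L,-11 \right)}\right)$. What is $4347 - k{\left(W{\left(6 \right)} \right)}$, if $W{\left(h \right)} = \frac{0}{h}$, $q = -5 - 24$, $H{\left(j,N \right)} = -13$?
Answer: $3970$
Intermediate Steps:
$q = -29$ ($q = -5 - 24 = -29$)
$W{\left(h \right)} = 0$
$k{\left(L \right)} = 377 - 29 L$ ($k{\left(L \right)} = - 29 \left(L - 13\right) = - 29 \left(-13 + L\right) = 377 - 29 L$)
$4347 - k{\left(W{\left(6 \right)} \right)} = 4347 - \left(377 - 0\right) = 4347 - \left(377 + 0\right) = 4347 - 377 = 3970$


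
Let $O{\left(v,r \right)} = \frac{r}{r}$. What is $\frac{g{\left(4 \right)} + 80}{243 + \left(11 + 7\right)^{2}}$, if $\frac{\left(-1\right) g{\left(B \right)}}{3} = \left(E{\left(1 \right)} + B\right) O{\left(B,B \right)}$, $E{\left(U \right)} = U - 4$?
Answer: $\frac{11}{81} \approx 0.1358$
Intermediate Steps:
$O{\left(v,r \right)} = 1$
$E{\left(U \right)} = -4 + U$
$g{\left(B \right)} = 9 - 3 B$ ($g{\left(B \right)} = - 3 \left(\left(-4 + 1\right) + B\right) 1 = - 3 \left(-3 + B\right) 1 = - 3 \left(-3 + B\right) = 9 - 3 B$)
$\frac{g{\left(4 \right)} + 80}{243 + \left(11 + 7\right)^{2}} = \frac{\left(9 - 12\right) + 80}{243 + \left(11 + 7\right)^{2}} = \frac{\left(9 - 12\right) + 80}{243 + 18^{2}} = \frac{-3 + 80}{243 + 324} = \frac{77}{567} = 77 \cdot \frac{1}{567} = \frac{11}{81}$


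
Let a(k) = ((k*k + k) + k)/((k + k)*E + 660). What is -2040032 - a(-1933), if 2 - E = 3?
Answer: -9236917455/4526 ≈ -2.0409e+6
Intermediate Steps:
E = -1 (E = 2 - 1*3 = 2 - 3 = -1)
a(k) = (k² + 2*k)/(660 - 2*k) (a(k) = ((k*k + k) + k)/((k + k)*(-1) + 660) = ((k² + k) + k)/((2*k)*(-1) + 660) = ((k + k²) + k)/(-2*k + 660) = (k² + 2*k)/(660 - 2*k))
-2040032 - a(-1933) = -2040032 - (-1)*(-1933)*(2 - 1933)/(-660 + 2*(-1933)) = -2040032 - (-1)*(-1933)*(-1931)/(-660 - 3866) = -2040032 - (-1)*(-1933)*(-1931)/(-4526) = -2040032 - (-1)*(-1933)*(-1)*(-1931)/4526 = -2040032 - 1*3732623/4526 = -2040032 - 3732623/4526 = -9236917455/4526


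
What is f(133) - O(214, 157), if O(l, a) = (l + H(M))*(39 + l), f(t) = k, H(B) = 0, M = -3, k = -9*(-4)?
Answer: -54106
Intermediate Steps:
k = 36
f(t) = 36
O(l, a) = l*(39 + l) (O(l, a) = (l + 0)*(39 + l) = l*(39 + l))
f(133) - O(214, 157) = 36 - 214*(39 + 214) = 36 - 214*253 = 36 - 1*54142 = 36 - 54142 = -54106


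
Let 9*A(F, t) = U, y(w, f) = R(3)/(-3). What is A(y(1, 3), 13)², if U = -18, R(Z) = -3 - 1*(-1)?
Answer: 4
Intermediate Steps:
R(Z) = -2 (R(Z) = -3 + 1 = -2)
y(w, f) = ⅔ (y(w, f) = -2/(-3) = -2*(-⅓) = ⅔)
A(F, t) = -2 (A(F, t) = (⅑)*(-18) = -2)
A(y(1, 3), 13)² = (-2)² = 4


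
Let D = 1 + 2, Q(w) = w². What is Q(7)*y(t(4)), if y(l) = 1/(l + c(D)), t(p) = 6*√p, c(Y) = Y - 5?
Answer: 49/10 ≈ 4.9000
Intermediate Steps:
D = 3
c(Y) = -5 + Y
y(l) = 1/(-2 + l) (y(l) = 1/(l + (-5 + 3)) = 1/(l - 2) = 1/(-2 + l))
Q(7)*y(t(4)) = 7²/(-2 + 6*√4) = 49/(-2 + 6*2) = 49/(-2 + 12) = 49/10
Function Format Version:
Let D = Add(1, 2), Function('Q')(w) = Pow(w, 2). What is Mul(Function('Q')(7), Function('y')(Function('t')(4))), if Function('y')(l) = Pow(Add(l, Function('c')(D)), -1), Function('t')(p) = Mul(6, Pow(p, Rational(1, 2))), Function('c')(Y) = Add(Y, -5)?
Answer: Rational(49, 10) ≈ 4.9000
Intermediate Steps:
D = 3
Function('c')(Y) = Add(-5, Y)
Function('y')(l) = Pow(Add(-2, l), -1) (Function('y')(l) = Pow(Add(l, Add(-5, 3)), -1) = Pow(Add(l, -2), -1) = Pow(Add(-2, l), -1))
Mul(Function('Q')(7), Function('y')(Function('t')(4))) = Mul(Pow(7, 2), Pow(Add(-2, Mul(6, Pow(4, Rational(1, 2)))), -1)) = Mul(49, Pow(Add(-2, Mul(6, 2)), -1)) = Mul(49, Pow(Add(-2, 12), -1)) = Mul(49, Pow(10, -1)) = Mul(49, Rational(1, 10)) = Rational(49, 10)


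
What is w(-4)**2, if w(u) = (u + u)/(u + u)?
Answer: 1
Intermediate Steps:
w(u) = 1 (w(u) = (2*u)/((2*u)) = (2*u)*(1/(2*u)) = 1)
w(-4)**2 = 1**2 = 1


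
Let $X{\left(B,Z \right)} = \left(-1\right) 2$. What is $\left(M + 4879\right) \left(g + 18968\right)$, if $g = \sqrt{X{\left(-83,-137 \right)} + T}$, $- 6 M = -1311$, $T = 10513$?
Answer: $96689380 + \frac{10195 \sqrt{10511}}{2} \approx 9.7212 \cdot 10^{7}$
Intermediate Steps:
$X{\left(B,Z \right)} = -2$
$M = \frac{437}{2}$ ($M = \left(- \frac{1}{6}\right) \left(-1311\right) = \frac{437}{2} \approx 218.5$)
$g = \sqrt{10511}$ ($g = \sqrt{-2 + 10513} = \sqrt{10511} \approx 102.52$)
$\left(M + 4879\right) \left(g + 18968\right) = \left(\frac{437}{2} + 4879\right) \left(\sqrt{10511} + 18968\right) = \frac{10195 \left(18968 + \sqrt{10511}\right)}{2} = 96689380 + \frac{10195 \sqrt{10511}}{2}$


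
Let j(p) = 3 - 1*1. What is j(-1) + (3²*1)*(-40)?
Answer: -358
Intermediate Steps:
j(p) = 2 (j(p) = 3 - 1 = 2)
j(-1) + (3²*1)*(-40) = 2 + (3²*1)*(-40) = 2 + (9*1)*(-40) = 2 + 9*(-40) = 2 - 360 = -358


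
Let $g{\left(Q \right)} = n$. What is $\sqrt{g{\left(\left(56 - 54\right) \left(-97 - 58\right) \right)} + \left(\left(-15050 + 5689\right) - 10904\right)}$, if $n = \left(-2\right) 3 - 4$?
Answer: $5 i \sqrt{811} \approx 142.39 i$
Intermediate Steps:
$n = -10$ ($n = -6 - 4 = -10$)
$g{\left(Q \right)} = -10$
$\sqrt{g{\left(\left(56 - 54\right) \left(-97 - 58\right) \right)} + \left(\left(-15050 + 5689\right) - 10904\right)} = \sqrt{-10 + \left(\left(-15050 + 5689\right) - 10904\right)} = \sqrt{-10 - 20265} = \sqrt{-20275} = 5 i \sqrt{811}$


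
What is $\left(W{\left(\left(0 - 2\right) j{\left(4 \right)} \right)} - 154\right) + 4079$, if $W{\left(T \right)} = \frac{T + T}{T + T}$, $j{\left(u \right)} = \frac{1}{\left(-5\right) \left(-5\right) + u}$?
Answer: $3926$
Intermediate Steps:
$j{\left(u \right)} = \frac{1}{25 + u}$
$W{\left(T \right)} = 1$ ($W{\left(T \right)} = \frac{2 T}{2 T} = 2 T \frac{1}{2 T} = 1$)
$\left(W{\left(\left(0 - 2\right) j{\left(4 \right)} \right)} - 154\right) + 4079 = \left(1 - 154\right) + 4079 = -153 + 4079 = 3926$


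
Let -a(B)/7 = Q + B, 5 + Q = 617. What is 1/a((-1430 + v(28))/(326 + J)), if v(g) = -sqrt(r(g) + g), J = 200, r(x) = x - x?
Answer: -42143383/179740246518 - 263*sqrt(7)/179740246518 ≈ -0.00023447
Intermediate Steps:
Q = 612 (Q = -5 + 617 = 612)
r(x) = 0
v(g) = -sqrt(g) (v(g) = -sqrt(0 + g) = -sqrt(g))
a(B) = -4284 - 7*B (a(B) = -7*(612 + B) = -4284 - 7*B)
1/a((-1430 + v(28))/(326 + J)) = 1/(-4284 - 7*(-1430 - sqrt(28))/(326 + 200)) = 1/(-4284 - 7*(-1430 - 2*sqrt(7))/526) = 1/(-4284 - 7*(-715/263 - sqrt(7)/263)) = 1/(-4284 + (5005/263 + 7*sqrt(7)/263)) = 1/(-1121687/263 + 7*sqrt(7)/263)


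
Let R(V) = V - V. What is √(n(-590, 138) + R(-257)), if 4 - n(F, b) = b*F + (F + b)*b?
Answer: 10*√1438 ≈ 379.21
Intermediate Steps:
R(V) = 0
n(F, b) = 4 - F*b - b*(F + b) (n(F, b) = 4 - (b*F + (F + b)*b) = 4 - (F*b + b*(F + b)) = 4 + (-F*b - b*(F + b)) = 4 - F*b - b*(F + b))
√(n(-590, 138) + R(-257)) = √((4 - 1*138² - 2*(-590)*138) + 0) = √((4 - 1*19044 + 162840) + 0) = √((4 - 19044 + 162840) + 0) = √(143800 + 0) = √143800 = 10*√1438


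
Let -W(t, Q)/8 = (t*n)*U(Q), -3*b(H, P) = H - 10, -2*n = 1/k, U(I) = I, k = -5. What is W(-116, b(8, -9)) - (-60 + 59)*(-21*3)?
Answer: -17/15 ≈ -1.1333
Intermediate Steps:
n = 1/10 (n = -1/2/(-5) = -1/2*(-1/5) = 1/10 ≈ 0.10000)
b(H, P) = 10/3 - H/3 (b(H, P) = -(H - 10)/3 = -(-10 + H)/3 = 10/3 - H/3)
W(t, Q) = -4*Q*t/5 (W(t, Q) = -8*t*(1/10)*Q = -8*t/10*Q = -4*Q*t/5)
W(-116, b(8, -9)) - (-60 + 59)*(-21*3) = -4/5*(10/3 - 1/3*8)*(-116) - (-60 + 59)*(-21*3) = -4/5*(10/3 - 8/3)*(-116) - (-1)*(-63) = -4/5*2/3*(-116) - 1*63 = 928/15 - 63 = -17/15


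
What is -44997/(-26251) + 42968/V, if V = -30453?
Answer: 242340673/799421703 ≈ 0.30314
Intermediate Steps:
-44997/(-26251) + 42968/V = -44997/(-26251) + 42968/(-30453) = -44997*(-1/26251) + 42968*(-1/30453) = 44997/26251 - 42968/30453 = 242340673/799421703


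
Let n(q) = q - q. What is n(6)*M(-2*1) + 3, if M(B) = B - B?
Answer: 3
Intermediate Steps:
M(B) = 0
n(q) = 0
n(6)*M(-2*1) + 3 = 0*0 + 3 = 0 + 3 = 3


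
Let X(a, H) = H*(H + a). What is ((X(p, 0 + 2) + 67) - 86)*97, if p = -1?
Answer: -1649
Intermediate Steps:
((X(p, 0 + 2) + 67) - 86)*97 = (((0 + 2)*((0 + 2) - 1) + 67) - 86)*97 = ((2*(2 - 1) + 67) - 86)*97 = ((2*1 + 67) - 86)*97 = ((2 + 67) - 86)*97 = (69 - 86)*97 = -17*97 = -1649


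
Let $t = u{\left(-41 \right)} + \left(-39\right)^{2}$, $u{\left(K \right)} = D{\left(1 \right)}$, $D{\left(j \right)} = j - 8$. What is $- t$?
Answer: $-1514$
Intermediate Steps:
$D{\left(j \right)} = -8 + j$ ($D{\left(j \right)} = j - 8 = -8 + j$)
$u{\left(K \right)} = -7$ ($u{\left(K \right)} = -8 + 1 = -7$)
$t = 1514$ ($t = -7 + \left(-39\right)^{2} = -7 + 1521 = 1514$)
$- t = \left(-1\right) 1514 = -1514$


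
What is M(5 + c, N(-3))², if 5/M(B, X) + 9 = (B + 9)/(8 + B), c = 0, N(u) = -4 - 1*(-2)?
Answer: 4225/10609 ≈ 0.39825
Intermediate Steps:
N(u) = -2 (N(u) = -4 + 2 = -2)
M(B, X) = 5/(-9 + (9 + B)/(8 + B)) (M(B, X) = 5/(-9 + (B + 9)/(8 + B)) = 5/(-9 + (9 + B)/(8 + B)))
M(5 + c, N(-3))² = (5*(-8 - (5 + 0))/(63 + 8*(5 + 0)))² = (5*(-8 - 1*5)/(63 + 8*5))² = (5*(-8 - 5)/(63 + 40))² = (5*(-13)/103)² = (5*(1/103)*(-13))² = (-65/103)² = 4225/10609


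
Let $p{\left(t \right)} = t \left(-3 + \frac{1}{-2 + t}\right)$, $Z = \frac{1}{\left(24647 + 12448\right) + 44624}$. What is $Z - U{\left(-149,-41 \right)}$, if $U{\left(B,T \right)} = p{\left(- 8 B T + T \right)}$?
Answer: $- \frac{586561583812547}{3997284885} \approx -1.4674 \cdot 10^{5}$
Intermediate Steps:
$Z = \frac{1}{81719}$ ($Z = \frac{1}{37095 + 44624} = \frac{1}{81719} \approx 1.2237 \cdot 10^{-5}$)
$U{\left(B,T \right)} = \frac{\left(T - 8 B T\right) \left(7 - 3 T + 24 B T\right)}{-2 + T - 8 B T}$ ($U{\left(B,T \right)} = \frac{\left(- 8 B T + T\right) \left(7 - 3 \left(- 8 B T + T\right)\right)}{-2 + \left(- 8 B T + T\right)} = \frac{\left(- 8 B T + T\right) \left(7 - 3 \left(- 8 B T + T\right)\right)}{-2 - \left(- T + 8 B T\right)} = \frac{\left(T - 8 B T\right) \left(7 - 3 \left(T - 8 B T\right)\right)}{-2 - \left(- T + 8 B T\right)} = \frac{\left(T - 8 B T\right) \left(7 + \left(- 3 T + 24 B T\right)\right)}{-2 + T - 8 B T} = \frac{\left(T - 8 B T\right) \left(7 - 3 T + 24 B T\right)}{-2 + T - 8 B T}$)
$Z - U{\left(-149,-41 \right)} = \frac{1}{81719} - - \frac{41 \left(-1 + 8 \left(-149\right)\right) \left(7 + 3 \left(-41\right) \left(-1 + 8 \left(-149\right)\right)\right)}{2 - 41 \left(-1 + 8 \left(-149\right)\right)} = \frac{1}{81719} - - \frac{41 \left(-1 - 1192\right) \left(7 + 3 \left(-41\right) \left(-1 - 1192\right)\right)}{2 - 41 \left(-1 - 1192\right)} = \frac{1}{81719} - \left(-41\right) \frac{1}{2 - -48913} \left(-1193\right) \left(7 + 3 \left(-41\right) \left(-1193\right)\right) = \frac{1}{81719} - \left(-41\right) \frac{1}{2 + 48913} \left(-1193\right) \left(7 + 146739\right) = \frac{1}{81719} - \left(-41\right) \frac{1}{48915} \left(-1193\right) 146746 = \frac{1}{81719} - \frac{7177787098}{48915} = - \frac{586561583812547}{3997284885}$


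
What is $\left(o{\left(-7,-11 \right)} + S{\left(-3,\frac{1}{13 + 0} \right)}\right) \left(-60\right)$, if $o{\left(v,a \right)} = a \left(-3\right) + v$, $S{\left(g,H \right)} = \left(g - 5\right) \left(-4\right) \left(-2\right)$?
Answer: $2280$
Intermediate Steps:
$S{\left(g,H \right)} = -40 + 8 g$ ($S{\left(g,H \right)} = \left(-5 + g\right) \left(-4\right) \left(-2\right) = \left(20 - 4 g\right) \left(-2\right) = -40 + 8 g$)
$o{\left(v,a \right)} = v - 3 a$ ($o{\left(v,a \right)} = - 3 a + v = v - 3 a$)
$\left(o{\left(-7,-11 \right)} + S{\left(-3,\frac{1}{13 + 0} \right)}\right) \left(-60\right) = \left(\left(-7 - -33\right) + \left(-40 + 8 \left(-3\right)\right)\right) \left(-60\right) = \left(\left(-7 + 33\right) - 64\right) \left(-60\right) = \left(26 - 64\right) \left(-60\right) = \left(-38\right) \left(-60\right) = 2280$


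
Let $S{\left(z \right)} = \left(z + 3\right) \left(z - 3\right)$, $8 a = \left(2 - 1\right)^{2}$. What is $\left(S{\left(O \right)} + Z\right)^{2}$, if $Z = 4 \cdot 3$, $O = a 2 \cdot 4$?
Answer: $16$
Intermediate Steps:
$a = \frac{1}{8}$ ($a = \frac{\left(2 - 1\right)^{2}}{8} = \frac{1^{2}}{8} = \frac{1}{8} \cdot 1 = \frac{1}{8} \approx 0.125$)
$O = 1$ ($O = \frac{1}{8} \cdot 2 \cdot 4 = \frac{1}{4} \cdot 4 = 1$)
$S{\left(z \right)} = \left(-3 + z\right) \left(3 + z\right)$ ($S{\left(z \right)} = \left(3 + z\right) \left(-3 + z\right) = \left(-3 + z\right) \left(3 + z\right)$)
$Z = 12$
$\left(S{\left(O \right)} + Z\right)^{2} = \left(\left(-9 + 1^{2}\right) + 12\right)^{2} = \left(\left(-9 + 1\right) + 12\right)^{2} = \left(-8 + 12\right)^{2} = 4^{2} = 16$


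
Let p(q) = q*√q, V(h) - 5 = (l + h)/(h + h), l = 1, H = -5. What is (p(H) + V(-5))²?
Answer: (27 - 25*I*√5)²/25 ≈ -95.84 - 120.75*I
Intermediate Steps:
V(h) = 5 + (1 + h)/(2*h) (V(h) = 5 + (1 + h)/(h + h) = 5 + (1 + h)/((2*h)) = 5 + (1 + h)*(1/(2*h)) = 5 + (1 + h)/(2*h))
p(q) = q^(3/2)
(p(H) + V(-5))² = ((-5)^(3/2) + (½)*(1 + 11*(-5))/(-5))² = (-5*I*√5 + (½)*(-⅕)*(1 - 55))² = (-5*I*√5 + (½)*(-⅕)*(-54))² = (-5*I*√5 + 27/5)² = (27/5 - 5*I*√5)²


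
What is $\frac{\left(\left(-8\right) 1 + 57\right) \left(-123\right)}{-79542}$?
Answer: $\frac{2009}{26514} \approx 0.075771$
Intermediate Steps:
$\frac{\left(\left(-8\right) 1 + 57\right) \left(-123\right)}{-79542} = \left(-8 + 57\right) \left(-123\right) \left(- \frac{1}{79542}\right) = 49 \left(-123\right) \left(- \frac{1}{79542}\right) = \left(-6027\right) \left(- \frac{1}{79542}\right) = \frac{2009}{26514}$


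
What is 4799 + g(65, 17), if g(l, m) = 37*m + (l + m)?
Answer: 5510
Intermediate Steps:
g(l, m) = l + 38*m
4799 + g(65, 17) = 4799 + (65 + 38*17) = 4799 + (65 + 646) = 4799 + 711 = 5510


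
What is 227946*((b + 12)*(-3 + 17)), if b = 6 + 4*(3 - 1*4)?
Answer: 44677416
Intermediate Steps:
b = 2 (b = 6 + 4*(3 - 4) = 6 + 4*(-1) = 6 - 4 = 2)
227946*((b + 12)*(-3 + 17)) = 227946*((2 + 12)*(-3 + 17)) = 227946*(14*14) = 227946*196 = 44677416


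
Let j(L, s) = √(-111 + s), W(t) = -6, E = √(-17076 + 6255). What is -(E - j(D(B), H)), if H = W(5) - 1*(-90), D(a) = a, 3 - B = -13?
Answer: I*(-√10821 + 3*√3) ≈ -98.828*I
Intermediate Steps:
E = I*√10821 (E = √(-10821) = I*√10821 ≈ 104.02*I)
B = 16 (B = 3 - 1*(-13) = 3 + 13 = 16)
H = 84 (H = -6 - 1*(-90) = -6 + 90 = 84)
-(E - j(D(B), H)) = -(I*√10821 - √(-111 + 84)) = -(I*√10821 - √(-27)) = -(I*√10821 - 3*I*√3) = -I*√10821 + 3*I*√3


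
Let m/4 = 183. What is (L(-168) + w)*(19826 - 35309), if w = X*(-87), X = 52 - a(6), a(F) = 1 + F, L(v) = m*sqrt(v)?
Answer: 60615945 - 22667112*I*sqrt(42) ≈ 6.0616e+7 - 1.469e+8*I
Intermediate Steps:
m = 732 (m = 4*183 = 732)
L(v) = 732*sqrt(v)
X = 45 (X = 52 - (1 + 6) = 52 - 1*7 = 52 - 7 = 45)
w = -3915 (w = 45*(-87) = -3915)
(L(-168) + w)*(19826 - 35309) = (732*sqrt(-168) - 3915)*(19826 - 35309) = (732*(2*I*sqrt(42)) - 3915)*(-15483) = (1464*I*sqrt(42) - 3915)*(-15483) = (-3915 + 1464*I*sqrt(42))*(-15483) = 60615945 - 22667112*I*sqrt(42)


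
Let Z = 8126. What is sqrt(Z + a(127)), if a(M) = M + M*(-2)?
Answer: sqrt(7999) ≈ 89.437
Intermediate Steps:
a(M) = -M (a(M) = M - 2*M = -M)
sqrt(Z + a(127)) = sqrt(8126 - 1*127) = sqrt(8126 - 127) = sqrt(7999)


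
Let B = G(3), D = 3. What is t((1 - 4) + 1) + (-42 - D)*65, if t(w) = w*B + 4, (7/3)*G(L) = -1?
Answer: -20441/7 ≈ -2920.1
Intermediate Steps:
G(L) = -3/7 (G(L) = (3/7)*(-1) = -3/7)
B = -3/7 ≈ -0.42857
t(w) = 4 - 3*w/7 (t(w) = w*(-3/7) + 4 = -3*w/7 + 4 = 4 - 3*w/7)
t((1 - 4) + 1) + (-42 - D)*65 = (4 - 3*((1 - 4) + 1)/7) + (-42 - 3)*65 = (4 - 3*(-3 + 1)/7) + (-42 - 1*3)*65 = (4 - 3/7*(-2)) + (-42 - 3)*65 = (4 + 6/7) - 45*65 = 34/7 - 2925 = -20441/7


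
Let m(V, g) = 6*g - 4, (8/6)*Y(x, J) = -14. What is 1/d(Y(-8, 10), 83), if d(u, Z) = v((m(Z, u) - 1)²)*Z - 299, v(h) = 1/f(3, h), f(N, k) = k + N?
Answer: -4627/1383390 ≈ -0.0033447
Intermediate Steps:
Y(x, J) = -21/2 (Y(x, J) = (¾)*(-14) = -21/2)
f(N, k) = N + k
m(V, g) = -4 + 6*g
v(h) = 1/(3 + h)
d(u, Z) = -299 + Z/(3 + (-5 + 6*u)²) (d(u, Z) = Z/(3 + ((-4 + 6*u) - 1)²) - 299 = Z/(3 + (-5 + 6*u)²) - 299 = -299 + Z/(3 + (-5 + 6*u)²))
1/d(Y(-8, 10), 83) = 1/((-897 + 83 - 299*(-5 + 6*(-21/2))²)/(3 + (-5 + 6*(-21/2))²)) = 1/((-897 + 83 - 299*(-5 - 63)²)/(3 + (-5 - 63)²)) = 1/((-897 + 83 - 299*(-68)²)/(3 + (-68)²)) = 1/((-897 + 83 - 299*4624)/(3 + 4624)) = 1/((-897 + 83 - 1382576)/4627) = 1/((1/4627)*(-1383390)) = 1/(-1383390/4627) = -4627/1383390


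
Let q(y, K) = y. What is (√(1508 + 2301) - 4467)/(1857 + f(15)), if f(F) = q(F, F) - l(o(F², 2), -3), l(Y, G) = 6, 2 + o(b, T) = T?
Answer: -1489/622 + √3809/1866 ≈ -2.3608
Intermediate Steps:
o(b, T) = -2 + T
f(F) = -6 + F (f(F) = F - 1*6 = F - 6 = -6 + F)
(√(1508 + 2301) - 4467)/(1857 + f(15)) = (√(1508 + 2301) - 4467)/(1857 + (-6 + 15)) = (√3809 - 4467)/(1857 + 9) = (-4467 + √3809)/1866 = (-4467 + √3809)*(1/1866) = -1489/622 + √3809/1866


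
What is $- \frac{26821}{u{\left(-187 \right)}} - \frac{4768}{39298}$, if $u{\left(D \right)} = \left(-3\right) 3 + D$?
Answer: $\frac{10745685}{78596} \approx 136.72$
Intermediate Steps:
$u{\left(D \right)} = -9 + D$
$- \frac{26821}{u{\left(-187 \right)}} - \frac{4768}{39298} = - \frac{26821}{-9 - 187} - \frac{4768}{39298} = - \frac{26821}{-196} - \frac{2384}{19649} = \left(-26821\right) \left(- \frac{1}{196}\right) - \frac{2384}{19649} = \frac{26821}{196} - \frac{2384}{19649} = \frac{10745685}{78596}$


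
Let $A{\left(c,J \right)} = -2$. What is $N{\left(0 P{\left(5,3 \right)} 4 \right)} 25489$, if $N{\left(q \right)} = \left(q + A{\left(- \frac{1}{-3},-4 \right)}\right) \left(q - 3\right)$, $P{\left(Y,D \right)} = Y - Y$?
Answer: $152934$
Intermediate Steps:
$P{\left(Y,D \right)} = 0$
$N{\left(q \right)} = \left(-3 + q\right) \left(-2 + q\right)$ ($N{\left(q \right)} = \left(q - 2\right) \left(q - 3\right) = \left(-2 + q\right) \left(-3 + q\right) = \left(-3 + q\right) \left(-2 + q\right)$)
$N{\left(0 P{\left(5,3 \right)} 4 \right)} 25489 = \left(6 + \left(0 \cdot 0 \cdot 4\right)^{2} - 5 \cdot 0 \cdot 0 \cdot 4\right) 25489 = \left(6 + \left(0 \cdot 4\right)^{2} - 5 \cdot 0 \cdot 4\right) 25489 = \left(6 + 0^{2} - 0\right) 25489 = \left(6 + 0 + 0\right) 25489 = 6 \cdot 25489 = 152934$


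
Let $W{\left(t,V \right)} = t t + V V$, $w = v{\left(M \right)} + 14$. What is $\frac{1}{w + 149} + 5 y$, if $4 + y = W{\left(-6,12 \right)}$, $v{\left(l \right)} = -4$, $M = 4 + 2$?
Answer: $\frac{139921}{159} \approx 880.01$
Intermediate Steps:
$M = 6$
$w = 10$ ($w = -4 + 14 = 10$)
$W{\left(t,V \right)} = V^{2} + t^{2}$ ($W{\left(t,V \right)} = t^{2} + V^{2} = V^{2} + t^{2}$)
$y = 176$ ($y = -4 + \left(12^{2} + \left(-6\right)^{2}\right) = -4 + \left(144 + 36\right) = -4 + 180 = 176$)
$\frac{1}{w + 149} + 5 y = \frac{1}{10 + 149} + 5 \cdot 176 = \frac{1}{159} + 880 = \frac{139921}{159}$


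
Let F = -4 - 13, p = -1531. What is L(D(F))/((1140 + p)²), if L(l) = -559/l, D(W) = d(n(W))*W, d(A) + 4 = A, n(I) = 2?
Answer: -559/5197954 ≈ -0.00010754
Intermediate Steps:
d(A) = -4 + A
F = -17
D(W) = -2*W (D(W) = (-4 + 2)*W = -2*W)
L(D(F))/((1140 + p)²) = (-559/((-2*(-17))))/((1140 - 1531)²) = (-559/34)/((-391)²) = -559*1/34/152881 = -559/34*1/152881 = -559/5197954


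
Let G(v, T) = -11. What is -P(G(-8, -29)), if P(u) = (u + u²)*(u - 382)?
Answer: 43230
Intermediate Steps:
P(u) = (-382 + u)*(u + u²) (P(u) = (u + u²)*(-382 + u) = (-382 + u)*(u + u²))
-P(G(-8, -29)) = -(-11)*(-382 + (-11)² - 381*(-11)) = -(-11)*(-382 + 121 + 4191) = -(-11)*3930 = -1*(-43230) = 43230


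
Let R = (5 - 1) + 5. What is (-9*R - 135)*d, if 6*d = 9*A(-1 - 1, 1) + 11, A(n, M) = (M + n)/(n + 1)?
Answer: -720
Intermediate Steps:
R = 9 (R = 4 + 5 = 9)
A(n, M) = (M + n)/(1 + n)
d = 10/3 (d = (9*((1 + (-1 - 1))/(1 + (-1 - 1))) + 11)/6 = (9*((1 - 2)/(1 - 2)) + 11)/6 = (9*(-1/(-1)) + 11)/6 = (9*(-1*(-1)) + 11)/6 = (9*1 + 11)/6 = (9 + 11)/6 = (1/6)*20 = 10/3 ≈ 3.3333)
(-9*R - 135)*d = (-9*9 - 135)*(10/3) = (-81 - 135)*(10/3) = -216*10/3 = -720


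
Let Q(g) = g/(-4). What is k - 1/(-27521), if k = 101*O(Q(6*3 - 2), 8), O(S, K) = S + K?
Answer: 11118485/27521 ≈ 404.00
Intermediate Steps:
Q(g) = -g/4 (Q(g) = g*(-¼) = -g/4)
O(S, K) = K + S
k = 404 (k = 101*(8 - (6*3 - 2)/4) = 101*(8 - (18 - 2)/4) = 101*(8 - ¼*16) = 101*(8 - 4) = 101*4 = 404)
k - 1/(-27521) = 404 - 1/(-27521) = 404 - 1*(-1/27521) = 404 + 1/27521 = 11118485/27521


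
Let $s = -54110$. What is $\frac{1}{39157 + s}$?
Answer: $- \frac{1}{14953} \approx -6.6876 \cdot 10^{-5}$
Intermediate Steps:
$\frac{1}{39157 + s} = \frac{1}{39157 - 54110} = \frac{1}{-14953} = - \frac{1}{14953}$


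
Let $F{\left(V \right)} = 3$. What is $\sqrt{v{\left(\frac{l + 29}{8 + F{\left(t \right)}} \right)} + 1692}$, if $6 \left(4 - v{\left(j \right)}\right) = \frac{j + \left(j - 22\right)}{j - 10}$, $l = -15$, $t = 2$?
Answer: $\frac{\sqrt{976682}}{24} \approx 41.178$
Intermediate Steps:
$v{\left(j \right)} = 4 - \frac{-22 + 2 j}{6 \left(-10 + j\right)}$ ($v{\left(j \right)} = 4 - \frac{\left(j + \left(j - 22\right)\right) \frac{1}{j - 10}}{6} = 4 - \frac{\left(j + \left(-22 + j\right)\right) \frac{1}{-10 + j}}{6} = 4 - \frac{\left(-22 + 2 j\right) \frac{1}{-10 + j}}{6} = 4 - \frac{\frac{1}{-10 + j} \left(-22 + 2 j\right)}{6} = 4 - \frac{-22 + 2 j}{6 \left(-10 + j\right)}$)
$\sqrt{v{\left(\frac{l + 29}{8 + F{\left(t \right)}} \right)} + 1692} = \sqrt{\frac{-109 + 11 \frac{-15 + 29}{8 + 3}}{3 \left(-10 + \frac{-15 + 29}{8 + 3}\right)} + 1692} = \sqrt{\frac{-109 + 11 \cdot \frac{14}{11}}{3 \left(-10 + \frac{14}{11}\right)} + 1692} = \sqrt{\frac{-109 + 14}{3 \left(- \frac{96}{11}\right)} + 1692} = \sqrt{\frac{1}{3} \left(- \frac{11}{96}\right) \left(-95\right) + 1692} = \sqrt{\frac{1045}{288} + 1692} = \sqrt{\frac{488341}{288}} = \frac{\sqrt{976682}}{24}$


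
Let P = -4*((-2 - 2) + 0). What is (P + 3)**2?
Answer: 361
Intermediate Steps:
P = 16 (P = -4*(-4 + 0) = -4*(-4) = 16)
(P + 3)**2 = (16 + 3)**2 = 19**2 = 361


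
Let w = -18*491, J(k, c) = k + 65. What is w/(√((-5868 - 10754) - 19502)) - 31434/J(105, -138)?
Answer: -15717/85 + 4419*I*√9031/9031 ≈ -184.91 + 46.5*I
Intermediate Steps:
J(k, c) = 65 + k
w = -8838
w/(√((-5868 - 10754) - 19502)) - 31434/J(105, -138) = -8838/√((-5868 - 10754) - 19502) - 31434/(65 + 105) = -8838/√(-16622 - 19502) - 31434/170 = -8838*(-I*√9031/18062) - 31434*1/170 = -8838*(-I*√9031/18062) - 15717/85 = -(-4419)*I*√9031/9031 - 15717/85 = 4419*I*√9031/9031 - 15717/85 = -15717/85 + 4419*I*√9031/9031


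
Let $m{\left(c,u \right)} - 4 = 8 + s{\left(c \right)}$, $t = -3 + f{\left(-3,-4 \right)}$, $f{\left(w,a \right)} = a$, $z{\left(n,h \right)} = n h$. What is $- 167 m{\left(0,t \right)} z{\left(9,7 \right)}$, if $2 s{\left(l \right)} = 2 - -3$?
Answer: $- \frac{305109}{2} \approx -1.5255 \cdot 10^{5}$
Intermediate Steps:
$z{\left(n,h \right)} = h n$
$s{\left(l \right)} = \frac{5}{2}$ ($s{\left(l \right)} = \frac{2 - -3}{2} = \frac{2 + 3}{2} = \frac{1}{2} \cdot 5 = \frac{5}{2}$)
$t = -7$ ($t = -3 - 4 = -7$)
$m{\left(c,u \right)} = \frac{29}{2}$ ($m{\left(c,u \right)} = 4 + \left(8 + \frac{5}{2}\right) = 4 + \frac{21}{2} = \frac{29}{2}$)
$- 167 m{\left(0,t \right)} z{\left(9,7 \right)} = \left(-167\right) \frac{29}{2} \cdot 7 \cdot 9 = \left(- \frac{4843}{2}\right) 63 = - \frac{305109}{2}$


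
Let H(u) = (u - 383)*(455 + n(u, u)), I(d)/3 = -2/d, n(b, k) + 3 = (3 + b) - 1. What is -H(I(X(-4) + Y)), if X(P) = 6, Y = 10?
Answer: 11130143/64 ≈ 1.7391e+5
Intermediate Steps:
n(b, k) = -1 + b (n(b, k) = -3 + ((3 + b) - 1) = -3 + (2 + b) = -1 + b)
I(d) = -6/d (I(d) = 3*(-2/d) = -6/d)
H(u) = (-383 + u)*(454 + u) (H(u) = (u - 383)*(455 + (-1 + u)) = (-383 + u)*(454 + u))
-H(I(X(-4) + Y)) = -(-173882 + (-6/(6 + 10))² + 71*(-6/(6 + 10))) = -(-173882 + (-6/16)² + 71*(-6/16)) = -(-173882 + (-6*1/16)² + 71*(-6*1/16)) = -(-173882 + (-3/8)² + 71*(-3/8)) = -(-173882 + 9/64 - 213/8) = -1*(-11130143/64) = 11130143/64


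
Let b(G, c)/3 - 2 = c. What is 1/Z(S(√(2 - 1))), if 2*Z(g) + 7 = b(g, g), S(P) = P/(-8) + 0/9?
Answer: -16/11 ≈ -1.4545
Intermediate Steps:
b(G, c) = 6 + 3*c
S(P) = -P/8 (S(P) = P*(-⅛) + 0*(⅑) = -P/8 + 0 = -P/8)
Z(g) = -½ + 3*g/2 (Z(g) = -7/2 + (6 + 3*g)/2 = -7/2 + (3 + 3*g/2) = -½ + 3*g/2)
1/Z(S(√(2 - 1))) = 1/(-½ + 3*(-√(2 - 1)/8)/2) = 1/(-½ + 3*(-√1/8)/2) = 1/(-½ + 3*(-⅛*1)/2) = 1/(-½ + (3/2)*(-⅛)) = 1/(-½ - 3/16) = 1/(-11/16) = -16/11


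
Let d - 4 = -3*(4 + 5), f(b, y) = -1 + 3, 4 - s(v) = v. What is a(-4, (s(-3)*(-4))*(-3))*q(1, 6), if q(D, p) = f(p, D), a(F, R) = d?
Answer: -46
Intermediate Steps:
s(v) = 4 - v
f(b, y) = 2
d = -23 (d = 4 - 3*(4 + 5) = 4 - 3*9 = 4 - 27 = -23)
a(F, R) = -23
q(D, p) = 2
a(-4, (s(-3)*(-4))*(-3))*q(1, 6) = -23*2 = -46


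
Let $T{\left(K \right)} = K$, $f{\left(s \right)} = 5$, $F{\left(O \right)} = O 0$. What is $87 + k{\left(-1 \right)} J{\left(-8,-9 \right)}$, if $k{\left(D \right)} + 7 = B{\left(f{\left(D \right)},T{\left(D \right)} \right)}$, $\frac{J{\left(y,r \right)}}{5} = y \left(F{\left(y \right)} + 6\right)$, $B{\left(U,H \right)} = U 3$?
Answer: $-1833$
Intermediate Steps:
$F{\left(O \right)} = 0$
$B{\left(U,H \right)} = 3 U$
$J{\left(y,r \right)} = 30 y$ ($J{\left(y,r \right)} = 5 y \left(0 + 6\right) = 5 y 6 = 5 \cdot 6 y = 30 y$)
$k{\left(D \right)} = 8$ ($k{\left(D \right)} = -7 + 3 \cdot 5 = -7 + 15 = 8$)
$87 + k{\left(-1 \right)} J{\left(-8,-9 \right)} = 87 + 8 \cdot 30 \left(-8\right) = 87 + 8 \left(-240\right) = 87 - 1920 = -1833$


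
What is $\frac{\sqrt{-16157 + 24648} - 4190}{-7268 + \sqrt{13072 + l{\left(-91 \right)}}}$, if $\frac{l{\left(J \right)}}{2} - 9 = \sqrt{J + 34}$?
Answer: $\frac{4190 - \sqrt{8491}}{7268 - \sqrt{2} \sqrt{6545 + i \sqrt{57}}} \approx 0.57284 + 5.2842 \cdot 10^{-6} i$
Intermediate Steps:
$l{\left(J \right)} = 18 + 2 \sqrt{34 + J}$ ($l{\left(J \right)} = 18 + 2 \sqrt{J + 34} = 18 + 2 \sqrt{34 + J}$)
$\frac{\sqrt{-16157 + 24648} - 4190}{-7268 + \sqrt{13072 + l{\left(-91 \right)}}} = \frac{\sqrt{-16157 + 24648} - 4190}{-7268 + \sqrt{13072 + \left(18 + 2 \sqrt{34 - 91}\right)}} = \frac{\sqrt{8491} - 4190}{-7268 + \sqrt{13072 + \left(18 + 2 \sqrt{-57}\right)}} = \frac{-4190 + \sqrt{8491}}{-7268 + \sqrt{13072 + \left(18 + 2 i \sqrt{57}\right)}} = \frac{-4190 + \sqrt{8491}}{-7268 + \sqrt{13090 + 2 i \sqrt{57}}}$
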